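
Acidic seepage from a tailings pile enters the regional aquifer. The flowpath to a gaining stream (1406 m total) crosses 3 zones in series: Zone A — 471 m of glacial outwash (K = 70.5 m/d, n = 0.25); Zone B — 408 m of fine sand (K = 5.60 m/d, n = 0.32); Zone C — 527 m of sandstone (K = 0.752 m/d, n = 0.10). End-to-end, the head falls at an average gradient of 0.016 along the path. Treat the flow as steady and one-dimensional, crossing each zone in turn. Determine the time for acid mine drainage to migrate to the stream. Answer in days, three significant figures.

10400 days

Steady 1-D flow in series ⇒ the Darcy flux q is identical in every zone and the zone head losses add (resistances L/K in series).
Σ(L/K) = 471/70.5 + 408/5.60 + 527/0.752 = 6.681 + 72.86 + 700.8 = 780.3 d
K_eq = L_total / Σ(L/K) = 1406 / 780.3 = 1.802 m/d
q = K_eq · i = 1.802 × 0.016 = 0.02883 m/d (same in every zone)
Zone A: v = q/n = 0.02883/0.25 = 0.1153 m/d → t_A = 471/0.1153 = 4084 d
Zone B: v = q/n = 0.02883/0.32 = 0.09009 m/d → t_B = 408/0.09009 = 4529 d
Zone C: v = q/n = 0.02883/0.10 = 0.2883 m/d → t_C = 527/0.2883 = 1828 d
Total t = 4084 + 4529 + 1828 = 10440 d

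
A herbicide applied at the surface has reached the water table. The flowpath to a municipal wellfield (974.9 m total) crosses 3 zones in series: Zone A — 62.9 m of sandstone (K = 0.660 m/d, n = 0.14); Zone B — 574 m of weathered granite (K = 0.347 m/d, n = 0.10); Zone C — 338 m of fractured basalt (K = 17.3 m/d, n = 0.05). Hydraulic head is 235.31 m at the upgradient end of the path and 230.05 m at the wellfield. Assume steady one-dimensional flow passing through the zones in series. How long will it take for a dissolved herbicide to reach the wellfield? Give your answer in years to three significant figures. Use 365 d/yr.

76.6 years

Total head drop ΔH = 235.31 − 230.05 = 5.26 m
Steady 1-D flow in series ⇒ the Darcy flux q is identical in every zone and the zone head losses add (resistances L/K in series).
Σ(L/K) = 62.9/0.660 + 574/0.347 + 338/17.3 = 95.30 + 1654 + 19.54 = 1769 d
q = ΔH / Σ(L/K) = 5.26 / 1769 = 0.002973 m/d (same in every zone)
Zone A: v = q/n = 0.002973/0.14 = 0.02124 m/d → t_A = 62.9/0.02124 = 2962 d
Zone B: v = q/n = 0.002973/0.10 = 0.02973 m/d → t_B = 574/0.02973 = 19300 d
Zone C: v = q/n = 0.002973/0.05 = 0.05947 m/d → t_C = 338/0.05947 = 5684 d
Total t = 2962 + 19300 + 5684 = 27950 d
   = 27950 / 365 = 76.6 yr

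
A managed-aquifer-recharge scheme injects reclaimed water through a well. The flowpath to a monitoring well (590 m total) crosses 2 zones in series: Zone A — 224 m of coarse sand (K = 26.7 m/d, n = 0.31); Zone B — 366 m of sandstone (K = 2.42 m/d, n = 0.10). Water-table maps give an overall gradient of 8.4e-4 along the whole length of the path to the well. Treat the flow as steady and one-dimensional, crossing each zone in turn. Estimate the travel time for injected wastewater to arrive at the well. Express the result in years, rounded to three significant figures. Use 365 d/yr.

93.6 years

For zones in series the flux q is common to all zones; the equivalent conductivity is the harmonic (thickness-weighted) mean, K_eq = L_total / Σ(L_j/K_j).
Σ(L/K) = 224/26.7 + 366/2.42 = 8.390 + 151.2 = 159.6 d
K_eq = L_total / Σ(L/K) = 590 / 159.6 = 3.696 m/d
q = K_eq · i = 3.696 × 8.4e-4 = 0.003105 m/d (same in every zone)
Zone A: v = q/n = 0.003105/0.31 = 0.01002 m/d → t_A = 224/0.01002 = 22370 d
Zone B: v = q/n = 0.003105/0.10 = 0.03105 m/d → t_B = 366/0.03105 = 11790 d
Total t = 22370 + 11790 = 34150 d
   = 34150 / 365 = 93.6 yr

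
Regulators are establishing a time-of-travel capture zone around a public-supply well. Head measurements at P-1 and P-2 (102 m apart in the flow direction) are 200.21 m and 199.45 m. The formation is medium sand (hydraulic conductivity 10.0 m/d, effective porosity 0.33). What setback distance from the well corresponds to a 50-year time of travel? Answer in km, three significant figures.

Hydraulic gradient i = (200.21 − 199.45) / 102 = 0.76 / 102 = 0.007451
q = Ki = 10.0 × 0.007451 = 0.07451 m/d
v = Ki/n = 10.0·0.007451/0.33 = 0.2258 m/d
T = 50 yr × 365 = 18250 d
L = v × T = 0.2258 × 18250 = 4121 m
   = 4.12 km

4.12 km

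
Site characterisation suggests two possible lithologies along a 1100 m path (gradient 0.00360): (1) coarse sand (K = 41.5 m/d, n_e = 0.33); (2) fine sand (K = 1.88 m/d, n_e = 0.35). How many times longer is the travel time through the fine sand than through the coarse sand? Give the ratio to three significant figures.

23.4

Unit 1 (coarse sand): v = 41.5×0.0036/0.33 = 0.4527 m/d, t = 1100/0.4527 = 2430 d
Unit 2 (fine sand): v = 1.88×0.0036/0.35 = 0.01934 m/d, t = 1100/0.01934 = 56890 d
t(fine sand) / t(coarse sand) = 56890/2430 = 23.4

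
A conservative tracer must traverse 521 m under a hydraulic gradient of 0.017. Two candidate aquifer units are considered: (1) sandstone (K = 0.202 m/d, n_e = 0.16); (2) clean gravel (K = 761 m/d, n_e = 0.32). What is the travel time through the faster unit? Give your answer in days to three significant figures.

Unit 1 (sandstone): v = 0.202×0.017/0.16 = 0.02146 m/d, t = 521/0.02146 = 24270 d
Unit 2 (clean gravel): v = 761×0.017/0.32 = 40.43 m/d, t = 521/40.43 = 12.89 d
Faster unit: t = 12.9 d

12.9 days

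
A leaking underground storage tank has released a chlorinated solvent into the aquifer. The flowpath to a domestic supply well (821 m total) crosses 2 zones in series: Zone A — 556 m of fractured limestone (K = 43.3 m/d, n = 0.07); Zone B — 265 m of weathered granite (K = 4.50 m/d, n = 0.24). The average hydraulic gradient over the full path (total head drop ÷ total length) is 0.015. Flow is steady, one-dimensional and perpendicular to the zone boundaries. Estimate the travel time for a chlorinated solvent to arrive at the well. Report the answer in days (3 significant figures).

For zones in series the flux q is common to all zones; the equivalent conductivity is the harmonic (thickness-weighted) mean, K_eq = L_total / Σ(L_j/K_j).
Σ(L/K) = 556/43.3 + 265/4.50 = 12.84 + 58.89 = 71.73 d
K_eq = L_total / Σ(L/K) = 821 / 71.73 = 11.45 m/d
q = K_eq · i = 11.45 × 0.015 = 0.1717 m/d (same in every zone)
Zone A: v = q/n = 0.1717/0.07 = 2.453 m/d → t_A = 556/2.453 = 226.7 d
Zone B: v = q/n = 0.1717/0.24 = 0.7154 m/d → t_B = 265/0.7154 = 370.4 d
Total t = 226.7 + 370.4 = 597.1 d

597 days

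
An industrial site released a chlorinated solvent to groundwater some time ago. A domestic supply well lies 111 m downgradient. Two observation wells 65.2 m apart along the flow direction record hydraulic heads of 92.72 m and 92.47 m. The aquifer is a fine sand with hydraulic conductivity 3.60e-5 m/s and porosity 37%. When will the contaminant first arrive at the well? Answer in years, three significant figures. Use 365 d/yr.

Hydraulic gradient i = (92.72 − 92.47) / 65.2 = 0.25 / 65.2 = 0.003834
K = 3.60e-5 m/s × 86400 s/d = 3.110 m/d
q = Ki = 3.110 × 0.003834 = 0.01193 m/d
v_s = q/n_e = 0.01193/0.37 = 0.03223 m/d
t = L / v = 111 / 0.03223 = 3444 d
   = 3444 / 365 = 9.43 yr

9.43 years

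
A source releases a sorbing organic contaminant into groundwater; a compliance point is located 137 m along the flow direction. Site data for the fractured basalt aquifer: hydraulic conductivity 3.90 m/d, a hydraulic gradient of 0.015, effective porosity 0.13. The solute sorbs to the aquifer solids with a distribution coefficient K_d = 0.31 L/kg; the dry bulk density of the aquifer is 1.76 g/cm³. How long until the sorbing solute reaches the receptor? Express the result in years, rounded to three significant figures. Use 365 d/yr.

4.33 years

Darcy flux q = K·i = 3.90 × 0.015 = 0.05850 m/d
Seepage velocity v = q / n = 0.05850 / 0.13 = 0.4500 m/d
Retardation R = 1 + ρ_b·K_d/n = 1 + 1.76×0.31/0.13 = 5.197
Contaminant velocity v_c = v/R = 0.4500/5.197 = 0.08659 m/d
t = L/v_c = 137/0.08659 = 1582 d
   = 1582/365 = 4.33 yr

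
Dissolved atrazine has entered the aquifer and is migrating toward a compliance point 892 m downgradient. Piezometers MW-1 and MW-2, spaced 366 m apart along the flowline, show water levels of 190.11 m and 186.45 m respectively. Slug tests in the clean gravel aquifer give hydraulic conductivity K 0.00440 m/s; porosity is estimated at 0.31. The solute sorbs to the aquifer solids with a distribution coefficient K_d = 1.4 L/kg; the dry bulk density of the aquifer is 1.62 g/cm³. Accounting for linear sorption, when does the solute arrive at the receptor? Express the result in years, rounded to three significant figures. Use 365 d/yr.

Hydraulic gradient i = (190.11 − 186.45) / 366 = 3.66 / 366 = 0.01000
K = 0.00440 m/s × 86400 s/d = 380.2 m/d
q = Ki = 380.2 × 0.01000 = 3.802 m/d
Average linear velocity = 3.802 / 0.31 = 12.26 m/d
Retardation R = 1 + ρ_b·K_d/n = 1 + 1.62×1.4/0.31 = 8.316
Contaminant velocity v_c = v/R = 12.26/8.316 = 1.475 m/d
t = L/v_c = 892/1.475 = 604.9 d
   = 604.9/365 = 1.66 yr

1.66 years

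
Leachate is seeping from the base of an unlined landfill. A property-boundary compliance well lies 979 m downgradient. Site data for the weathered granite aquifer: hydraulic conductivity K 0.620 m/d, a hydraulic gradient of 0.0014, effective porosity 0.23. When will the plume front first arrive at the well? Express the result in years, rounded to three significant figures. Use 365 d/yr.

711 years

Specific discharge q = 0.620 × 0.0014 = 8.680e-4 m/d
v_s = q/n_e = 8.680e-4/0.23 = 0.003774 m/d
t = L / v = 979 / 0.003774 = 259400 d
   = 259400 / 365 = 711 yr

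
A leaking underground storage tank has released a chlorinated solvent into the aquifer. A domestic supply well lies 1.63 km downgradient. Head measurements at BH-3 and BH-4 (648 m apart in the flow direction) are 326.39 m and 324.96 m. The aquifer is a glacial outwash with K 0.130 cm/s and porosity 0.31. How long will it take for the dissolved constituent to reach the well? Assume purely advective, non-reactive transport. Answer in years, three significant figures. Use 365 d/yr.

5.59 years

Hydraulic gradient i = (326.39 − 324.96) / 648 = 1.43 / 648 = 0.002207
K = 0.130 cm/s × 864 = 112.3 m/d
Specific discharge q = 112.3 × 0.002207 = 0.2479 m/d
Seepage velocity v = q / n = 0.2479 / 0.31 = 0.7996 m/d
L = 1.63 km = 1630 m
t = L / v = 1630 / 0.7996 = 2039 d
   = 2039 / 365 = 5.59 yr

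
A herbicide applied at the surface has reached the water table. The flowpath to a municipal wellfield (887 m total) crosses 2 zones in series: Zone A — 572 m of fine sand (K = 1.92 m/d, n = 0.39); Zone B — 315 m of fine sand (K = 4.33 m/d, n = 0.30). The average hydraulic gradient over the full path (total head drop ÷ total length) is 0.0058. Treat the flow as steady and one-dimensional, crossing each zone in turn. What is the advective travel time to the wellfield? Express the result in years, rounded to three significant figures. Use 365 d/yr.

62.7 years

For zones in series the flux q is common to all zones; the equivalent conductivity is the harmonic (thickness-weighted) mean, K_eq = L_total / Σ(L_j/K_j).
Σ(L/K) = 572/1.92 + 315/4.33 = 297.9 + 72.75 = 370.7 d
K_eq = L_total / Σ(L/K) = 887 / 370.7 = 2.393 m/d
q = K_eq · i = 2.393 × 0.0058 = 0.01388 m/d (same in every zone)
Zone A: v = q/n = 0.01388/0.39 = 0.03559 m/d → t_A = 572/0.03559 = 16070 d
Zone B: v = q/n = 0.01388/0.30 = 0.04626 m/d → t_B = 315/0.04626 = 6809 d
Total t = 16070 + 6809 = 22880 d
   = 22880 / 365 = 62.7 yr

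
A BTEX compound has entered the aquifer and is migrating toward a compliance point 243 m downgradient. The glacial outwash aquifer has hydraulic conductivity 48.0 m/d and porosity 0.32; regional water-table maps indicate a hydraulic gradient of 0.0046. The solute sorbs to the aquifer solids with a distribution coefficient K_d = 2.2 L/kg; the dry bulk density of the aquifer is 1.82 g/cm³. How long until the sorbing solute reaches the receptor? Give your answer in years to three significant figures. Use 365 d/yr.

13.0 years

Darcy flux q = K·i = 48.0 × 0.0046 = 0.2208 m/d
v = Ki/n = 48.0·0.0046/0.32 = 0.6900 m/d
Retardation R = 1 + ρ_b·K_d/n = 1 + 1.82×2.2/0.32 = 13.51
Contaminant velocity v_c = v/R = 0.6900/13.51 = 0.05106 m/d
t = L/v_c = 243/0.05106 = 4759 d
   = 4759/365 = 13.0 yr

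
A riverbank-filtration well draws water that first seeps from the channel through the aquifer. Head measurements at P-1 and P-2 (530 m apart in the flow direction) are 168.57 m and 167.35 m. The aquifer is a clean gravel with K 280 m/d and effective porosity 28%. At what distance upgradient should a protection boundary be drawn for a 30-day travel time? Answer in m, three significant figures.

69.1 m

Hydraulic gradient i = (168.57 − 167.35) / 530 = 1.22 / 530 = 0.002302
Darcy flux q = K·i = 280 × 0.002302 = 0.6445 m/d
v = Ki/n = 280·0.002302/0.28 = 2.302 m/d
L = v × T = 2.302 × 30 = 69.06 m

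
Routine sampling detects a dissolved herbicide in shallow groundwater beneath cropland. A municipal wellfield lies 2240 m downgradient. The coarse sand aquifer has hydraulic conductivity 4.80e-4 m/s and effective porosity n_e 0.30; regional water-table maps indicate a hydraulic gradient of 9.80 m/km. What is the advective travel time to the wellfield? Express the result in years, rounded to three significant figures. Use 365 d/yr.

4.53 years

K = 4.80e-4 m/s × 86400 s/d = 41.47 m/d
Darcy flux q = K·i = 41.47 × 0.0098 = 0.4064 m/d
Seepage velocity v = q / n = 0.4064 / 0.30 = 1.355 m/d
t = L / v = 2240 / 1.355 = 1653 d
   = 1653 / 365 = 4.53 yr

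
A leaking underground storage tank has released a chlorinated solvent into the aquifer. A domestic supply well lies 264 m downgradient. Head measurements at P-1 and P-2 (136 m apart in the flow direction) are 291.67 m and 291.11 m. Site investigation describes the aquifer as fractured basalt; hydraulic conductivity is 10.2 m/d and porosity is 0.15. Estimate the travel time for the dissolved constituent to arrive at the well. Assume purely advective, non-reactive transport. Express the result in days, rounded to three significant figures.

943 days

Hydraulic gradient i = (291.67 − 291.11) / 136 = 0.56 / 136 = 0.004118
Specific discharge q = 10.2 × 0.004118 = 0.04200 m/d
v = Ki/n = 10.2·0.004118/0.15 = 0.2800 m/d
t = L / v = 264 / 0.2800 = 942.9 d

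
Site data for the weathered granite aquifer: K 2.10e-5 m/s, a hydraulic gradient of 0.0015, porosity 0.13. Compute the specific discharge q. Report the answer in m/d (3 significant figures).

K = 2.10e-5 m/s × 86400 s/d = 1.814 m/d
q = Ki = 1.814 × 0.0015 = 0.002722 m/d

0.00272 m/d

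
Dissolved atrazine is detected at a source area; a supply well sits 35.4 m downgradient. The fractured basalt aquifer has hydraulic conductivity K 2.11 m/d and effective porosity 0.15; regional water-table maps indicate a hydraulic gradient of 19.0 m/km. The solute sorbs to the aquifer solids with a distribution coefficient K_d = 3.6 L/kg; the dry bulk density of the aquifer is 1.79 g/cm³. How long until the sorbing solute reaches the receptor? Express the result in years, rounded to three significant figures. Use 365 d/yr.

Darcy flux q = K·i = 2.11 × 0.019 = 0.04009 m/d
Average linear velocity = 0.04009 / 0.15 = 0.2673 m/d
Retardation R = 1 + ρ_b·K_d/n = 1 + 1.79×3.6/0.15 = 43.96
Contaminant velocity v_c = v/R = 0.2673/43.96 = 0.006080 m/d
t = L/v_c = 35.4/0.006080 = 5823 d
   = 5823/365 = 16.0 yr

16.0 years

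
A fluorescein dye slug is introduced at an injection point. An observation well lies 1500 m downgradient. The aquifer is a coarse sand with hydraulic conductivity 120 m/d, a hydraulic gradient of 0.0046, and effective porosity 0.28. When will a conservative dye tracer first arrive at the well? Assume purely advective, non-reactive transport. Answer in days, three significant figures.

761 days

Darcy flux q = K·i = 120 × 0.0046 = 0.5520 m/d
Average linear velocity = 0.5520 / 0.28 = 1.971 m/d
t = L / v = 1500 / 1.971 = 760.9 d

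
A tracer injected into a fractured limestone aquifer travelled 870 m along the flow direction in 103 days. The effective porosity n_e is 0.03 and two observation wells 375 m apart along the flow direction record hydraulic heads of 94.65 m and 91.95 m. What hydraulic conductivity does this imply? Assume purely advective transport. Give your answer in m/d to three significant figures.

35.2 m/d

Hydraulic gradient i = (94.65 − 91.95) / 375 = 2.70 / 375 = 0.007200
v = L / t = 870 / 103 = 8.447 m/d
K = v · n / i = 8.447 × 0.03 / 0.007200 = 35.2 m/d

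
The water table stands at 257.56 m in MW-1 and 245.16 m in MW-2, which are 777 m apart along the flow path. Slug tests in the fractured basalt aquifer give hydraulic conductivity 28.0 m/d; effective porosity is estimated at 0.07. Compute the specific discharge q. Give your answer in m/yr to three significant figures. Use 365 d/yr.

Hydraulic gradient i = (257.56 − 245.16) / 777 = 12.40 / 777 = 0.01596
q = Ki = 28.0 × 0.01596 = 0.4468 m/d
   = 0.4468 × 365 = 163 m/yr

163 m/yr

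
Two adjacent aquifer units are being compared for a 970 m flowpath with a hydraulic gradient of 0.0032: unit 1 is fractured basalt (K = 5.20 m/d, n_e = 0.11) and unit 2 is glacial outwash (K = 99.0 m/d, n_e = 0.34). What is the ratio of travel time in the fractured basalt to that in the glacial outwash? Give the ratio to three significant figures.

Unit 1 (fractured basalt): v = 5.20×0.0032/0.11 = 0.1513 m/d, t = 970/0.1513 = 6412 d
Unit 2 (glacial outwash): v = 99.0×0.0032/0.34 = 0.9318 m/d, t = 970/0.9318 = 1041 d
t(fractured basalt) / t(glacial outwash) = 6412/1041 = 6.16

6.16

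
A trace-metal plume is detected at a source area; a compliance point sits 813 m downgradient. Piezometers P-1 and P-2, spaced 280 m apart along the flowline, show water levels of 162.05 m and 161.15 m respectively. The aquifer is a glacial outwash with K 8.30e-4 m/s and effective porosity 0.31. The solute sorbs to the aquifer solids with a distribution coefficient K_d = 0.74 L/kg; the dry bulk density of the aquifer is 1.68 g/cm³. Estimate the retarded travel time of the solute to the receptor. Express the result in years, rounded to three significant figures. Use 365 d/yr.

Hydraulic gradient i = (162.05 − 161.15) / 280 = 0.90 / 280 = 0.003214
K = 8.30e-4 m/s × 86400 s/d = 71.71 m/d
Specific discharge q = 71.71 × 0.003214 = 0.2305 m/d
v = Ki/n = 71.71·0.003214/0.31 = 0.7436 m/d
Retardation R = 1 + ρ_b·K_d/n = 1 + 1.68×0.74/0.31 = 5.010
Contaminant velocity v_c = v/R = 0.7436/5.010 = 0.1484 m/d
t = L/v_c = 813/0.1484 = 5478 d
   = 5478/365 = 15.0 yr

15.0 years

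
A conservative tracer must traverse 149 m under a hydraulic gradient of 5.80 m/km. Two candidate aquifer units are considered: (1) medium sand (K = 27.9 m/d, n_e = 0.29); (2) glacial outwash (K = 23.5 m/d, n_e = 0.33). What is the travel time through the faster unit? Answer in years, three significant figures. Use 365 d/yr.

0.732 years

Unit 1 (medium sand): v = 27.9×0.0058/0.29 = 0.5580 m/d, t = 149/0.5580 = 267.0 d
Unit 2 (glacial outwash): v = 23.5×0.0058/0.33 = 0.4130 m/d, t = 149/0.4130 = 360.7 d
Faster: 267.0 d / 365 = 0.732 yr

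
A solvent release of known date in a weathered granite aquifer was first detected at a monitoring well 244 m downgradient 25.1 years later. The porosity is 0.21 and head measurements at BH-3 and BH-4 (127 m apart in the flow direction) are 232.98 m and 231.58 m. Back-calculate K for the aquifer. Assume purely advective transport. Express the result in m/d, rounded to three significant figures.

0.507 m/d

Hydraulic gradient i = (232.98 − 231.58) / 127 = 1.40 / 127 = 0.01102
t = 25.1 years = 9162 d
v = L / t = 244 / 9162 = 0.02663 m/d
K = v · n / i = 0.02663 × 0.21 / 0.01102 = 0.507 m/d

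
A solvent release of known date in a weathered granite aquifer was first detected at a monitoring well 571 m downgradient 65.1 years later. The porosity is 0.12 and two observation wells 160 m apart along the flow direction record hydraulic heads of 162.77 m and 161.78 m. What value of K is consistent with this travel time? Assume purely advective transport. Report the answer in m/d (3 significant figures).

0.466 m/d

Hydraulic gradient i = (162.77 − 161.78) / 160 = 0.99 / 160 = 0.006188
t = 65.1 years = 23760 d
v = L / t = 571 / 23760 = 0.02403 m/d
K = v · n / i = 0.02403 × 0.12 / 0.006188 = 0.466 m/d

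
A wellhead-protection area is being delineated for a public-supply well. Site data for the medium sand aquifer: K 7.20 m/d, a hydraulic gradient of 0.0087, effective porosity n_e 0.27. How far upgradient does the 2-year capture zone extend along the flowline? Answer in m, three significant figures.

Darcy flux q = K·i = 7.20 × 0.0087 = 0.06264 m/d
Average linear velocity = 0.06264 / 0.27 = 0.2320 m/d
T = 2 yr × 365 = 730 d
L = v × T = 0.2320 × 730 = 169.4 m

169 m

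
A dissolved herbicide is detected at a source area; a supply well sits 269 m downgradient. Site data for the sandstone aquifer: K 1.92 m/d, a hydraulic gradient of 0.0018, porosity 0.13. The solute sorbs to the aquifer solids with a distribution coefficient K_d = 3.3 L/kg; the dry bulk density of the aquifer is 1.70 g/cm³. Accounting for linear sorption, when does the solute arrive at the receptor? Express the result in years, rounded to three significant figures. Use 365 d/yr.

q = Ki = 1.92 × 0.0018 = 0.003456 m/d
Seepage velocity v = q / n = 0.003456 / 0.13 = 0.02658 m/d
Retardation R = 1 + ρ_b·K_d/n = 1 + 1.70×3.3/0.13 = 44.15
Contaminant velocity v_c = v/R = 0.02658/44.15 = 6.021e-4 m/d
t = L/v_c = 269/6.021e-4 = 446800 d
   = 446800/365 = 1220 yr

1220 years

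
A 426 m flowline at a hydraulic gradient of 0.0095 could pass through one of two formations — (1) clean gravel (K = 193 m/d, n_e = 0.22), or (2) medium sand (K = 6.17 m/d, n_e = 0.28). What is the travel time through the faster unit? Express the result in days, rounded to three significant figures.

Unit 1 (clean gravel): v = 193×0.0095/0.22 = 8.334 m/d, t = 426/8.334 = 51.12 d
Unit 2 (medium sand): v = 6.17×0.0095/0.28 = 0.2093 m/d, t = 426/0.2093 = 2035 d
Faster unit: t = 51.1 d

51.1 days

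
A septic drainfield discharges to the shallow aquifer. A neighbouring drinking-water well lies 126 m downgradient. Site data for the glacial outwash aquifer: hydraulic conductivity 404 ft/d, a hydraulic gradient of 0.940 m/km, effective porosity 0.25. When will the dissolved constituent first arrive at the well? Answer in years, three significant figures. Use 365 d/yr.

K = 404 ft/d × 0.3048 = 123.1 m/d
Specific discharge q = 123.1 × 9.4e-4 = 0.1158 m/d
v_s = q/n_e = 0.1158/0.25 = 0.4630 m/d
t = L / v = 126 / 0.4630 = 272.1 d
   = 272.1 / 365 = 0.746 yr

0.746 years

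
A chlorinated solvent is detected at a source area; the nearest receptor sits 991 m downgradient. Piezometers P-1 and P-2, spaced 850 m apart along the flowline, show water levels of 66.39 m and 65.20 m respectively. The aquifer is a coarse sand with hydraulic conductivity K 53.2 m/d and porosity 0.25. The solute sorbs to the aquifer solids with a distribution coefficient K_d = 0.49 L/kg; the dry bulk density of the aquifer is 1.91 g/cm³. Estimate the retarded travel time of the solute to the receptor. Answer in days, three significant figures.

15800 days

Hydraulic gradient i = (66.39 − 65.20) / 850 = 1.19 / 850 = 0.001400
Specific discharge q = 53.2 × 0.001400 = 0.07448 m/d
v = Ki/n = 53.2·0.001400/0.25 = 0.2979 m/d
Retardation R = 1 + ρ_b·K_d/n = 1 + 1.91×0.49/0.25 = 4.744
Contaminant velocity v_c = v/R = 0.2979/4.744 = 0.06280 m/d
t = L/v_c = 991/0.06280 = 15780 d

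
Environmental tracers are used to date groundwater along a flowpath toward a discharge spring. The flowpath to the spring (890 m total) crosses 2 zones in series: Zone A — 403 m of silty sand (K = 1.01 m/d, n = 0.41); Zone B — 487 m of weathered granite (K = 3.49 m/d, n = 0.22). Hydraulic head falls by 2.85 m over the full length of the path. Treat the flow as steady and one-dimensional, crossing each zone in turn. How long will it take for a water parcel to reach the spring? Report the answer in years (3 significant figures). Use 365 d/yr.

Steady 1-D flow in series ⇒ the Darcy flux q is identical in every zone and the zone head losses add (resistances L/K in series).
Σ(L/K) = 403/1.01 + 487/3.49 = 399.0 + 139.5 = 538.6 d
q = ΔH / Σ(L/K) = 2.85 / 538.6 = 0.005292 m/d (same in every zone)
Zone A: v = q/n = 0.005292/0.41 = 0.01291 m/d → t_A = 403/0.01291 = 31220 d
Zone B: v = q/n = 0.005292/0.22 = 0.02405 m/d → t_B = 487/0.02405 = 20250 d
Total t = 31220 + 20250 = 51470 d
   = 51470 / 365 = 141 yr

141 years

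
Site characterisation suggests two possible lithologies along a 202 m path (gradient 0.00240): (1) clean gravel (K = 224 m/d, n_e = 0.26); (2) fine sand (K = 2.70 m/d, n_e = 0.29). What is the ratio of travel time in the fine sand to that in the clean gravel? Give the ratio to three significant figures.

92.5

Unit 1 (clean gravel): v = 224×0.0024/0.26 = 2.068 m/d, t = 202/2.068 = 97.69 d
Unit 2 (fine sand): v = 2.70×0.0024/0.29 = 0.02234 m/d, t = 202/0.02234 = 9040 d
t(fine sand) / t(clean gravel) = 9040/97.69 = 92.5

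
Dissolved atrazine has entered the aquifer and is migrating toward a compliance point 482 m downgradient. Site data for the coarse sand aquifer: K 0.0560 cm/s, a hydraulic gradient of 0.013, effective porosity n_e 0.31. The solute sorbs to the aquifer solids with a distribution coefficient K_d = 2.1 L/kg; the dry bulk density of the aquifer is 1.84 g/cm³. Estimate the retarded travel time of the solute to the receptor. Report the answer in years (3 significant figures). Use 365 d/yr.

K = 0.0560 cm/s × 864 = 48.38 m/d
Darcy flux q = K·i = 48.38 × 0.013 = 0.6290 m/d
Seepage velocity v = q / n = 0.6290 / 0.31 = 2.029 m/d
Retardation R = 1 + ρ_b·K_d/n = 1 + 1.84×2.1/0.31 = 13.46
Contaminant velocity v_c = v/R = 2.029/13.46 = 0.1507 m/d
t = L/v_c = 482/0.1507 = 3199 d
   = 3199/365 = 8.76 yr

8.76 years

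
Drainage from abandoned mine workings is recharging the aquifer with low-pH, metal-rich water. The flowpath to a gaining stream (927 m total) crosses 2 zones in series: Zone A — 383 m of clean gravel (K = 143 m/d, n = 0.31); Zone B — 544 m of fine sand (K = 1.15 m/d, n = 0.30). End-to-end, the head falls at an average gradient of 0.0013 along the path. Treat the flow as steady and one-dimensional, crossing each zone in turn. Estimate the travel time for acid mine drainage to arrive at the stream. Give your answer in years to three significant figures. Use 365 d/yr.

Steady 1-D flow in series ⇒ the Darcy flux q is identical in every zone and the zone head losses add (resistances L/K in series).
Σ(L/K) = 383/143 + 544/1.15 = 2.678 + 473.0 = 475.7 d
K_eq = L_total / Σ(L/K) = 927 / 475.7 = 1.949 m/d
q = K_eq · i = 1.949 × 0.0013 = 0.002533 m/d (same in every zone)
Zone A: v = q/n = 0.002533/0.31 = 0.008172 m/d → t_A = 383/0.008172 = 46870 d
Zone B: v = q/n = 0.002533/0.30 = 0.008444 m/d → t_B = 544/0.008444 = 64420 d
Total t = 46870 + 64420 = 111300 d
   = 111300 / 365 = 305 yr

305 years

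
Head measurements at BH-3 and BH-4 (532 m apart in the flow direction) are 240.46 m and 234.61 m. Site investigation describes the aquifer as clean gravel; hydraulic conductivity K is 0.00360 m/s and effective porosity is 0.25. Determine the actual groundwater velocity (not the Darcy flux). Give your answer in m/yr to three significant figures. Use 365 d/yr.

4990 m/yr

Hydraulic gradient i = (240.46 − 234.61) / 532 = 5.85 / 532 = 0.01100
K = 0.00360 m/s × 86400 s/d = 311.0 m/d
q = Ki = 311.0 × 0.01100 = 3.420 m/d
v_s = q/n_e = 3.420/0.25 = 13.68 m/d
   = 13.68 × 365 = 4990 m/yr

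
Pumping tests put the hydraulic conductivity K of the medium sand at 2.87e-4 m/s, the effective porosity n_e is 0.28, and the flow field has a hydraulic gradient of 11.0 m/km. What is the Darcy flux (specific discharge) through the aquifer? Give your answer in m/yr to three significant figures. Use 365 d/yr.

K = 2.87e-4 m/s × 86400 s/d = 24.80 m/d
Specific discharge q = 24.80 × 0.011 = 0.2728 m/d
   = 0.2728 × 365 = 99.6 m/yr

99.6 m/yr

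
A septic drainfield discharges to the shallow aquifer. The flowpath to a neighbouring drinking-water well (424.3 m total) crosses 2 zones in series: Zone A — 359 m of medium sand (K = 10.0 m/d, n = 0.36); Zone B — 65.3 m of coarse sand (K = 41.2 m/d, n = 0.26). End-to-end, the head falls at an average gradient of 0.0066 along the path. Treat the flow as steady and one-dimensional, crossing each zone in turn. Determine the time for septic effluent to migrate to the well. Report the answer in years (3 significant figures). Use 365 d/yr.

5.36 years

Steady 1-D flow in series ⇒ the Darcy flux q is identical in every zone and the zone head losses add (resistances L/K in series).
Σ(L/K) = 359/10.0 + 65.3/41.2 = 35.90 + 1.585 = 37.48 d
K_eq = L_total / Σ(L/K) = 424.3 / 37.48 = 11.32 m/d
q = K_eq · i = 11.32 × 0.0066 = 0.07471 m/d (same in every zone)
Zone A: v = q/n = 0.07471/0.36 = 0.2075 m/d → t_A = 359/0.2075 = 1730 d
Zone B: v = q/n = 0.07471/0.26 = 0.2873 m/d → t_B = 65.3/0.2873 = 227.3 d
Total t = 1730 + 227.3 = 1957 d
   = 1957 / 365 = 5.36 yr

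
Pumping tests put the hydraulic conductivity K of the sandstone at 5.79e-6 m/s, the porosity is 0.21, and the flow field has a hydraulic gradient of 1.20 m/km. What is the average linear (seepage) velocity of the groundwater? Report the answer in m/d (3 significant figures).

0.00286 m/d

K = 5.79e-6 m/s × 86400 s/d = 0.5003 m/d
Specific discharge q = 0.5003 × 0.0012 = 6.003e-4 m/d
Average linear velocity = 6.003e-4 / 0.21 = 0.002859 m/d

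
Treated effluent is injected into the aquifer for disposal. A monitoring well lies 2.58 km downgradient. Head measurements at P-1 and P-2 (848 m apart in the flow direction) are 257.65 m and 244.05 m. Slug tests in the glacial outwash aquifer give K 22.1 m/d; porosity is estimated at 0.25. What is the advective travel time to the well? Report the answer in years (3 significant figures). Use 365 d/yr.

4.99 years

Hydraulic gradient i = (257.65 − 244.05) / 848 = 13.60 / 848 = 0.01604
Darcy flux q = K·i = 22.1 × 0.01604 = 0.3544 m/d
v_s = q/n_e = 0.3544/0.25 = 1.418 m/d
L = 2.58 km = 2580 m
t = L / v = 2580 / 1.418 = 1820 d
   = 1820 / 365 = 4.99 yr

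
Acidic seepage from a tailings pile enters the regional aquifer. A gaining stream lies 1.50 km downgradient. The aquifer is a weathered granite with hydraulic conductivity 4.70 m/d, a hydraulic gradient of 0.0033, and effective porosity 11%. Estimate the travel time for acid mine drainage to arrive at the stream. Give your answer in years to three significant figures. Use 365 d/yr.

Darcy flux q = K·i = 4.70 × 0.0033 = 0.01551 m/d
Average linear velocity = 0.01551 / 0.11 = 0.1410 m/d
L = 1.50 km = 1500 m
t = L / v = 1500 / 0.1410 = 10640 d
   = 10640 / 365 = 29.1 yr

29.1 years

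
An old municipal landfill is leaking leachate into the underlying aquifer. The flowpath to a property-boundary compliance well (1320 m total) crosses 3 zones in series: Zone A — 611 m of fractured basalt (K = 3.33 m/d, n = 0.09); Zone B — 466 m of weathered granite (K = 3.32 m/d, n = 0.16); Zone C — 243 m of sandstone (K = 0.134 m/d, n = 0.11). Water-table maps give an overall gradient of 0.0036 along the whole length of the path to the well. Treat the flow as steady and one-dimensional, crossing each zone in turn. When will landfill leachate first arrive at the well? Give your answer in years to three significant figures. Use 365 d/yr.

For zones in series the flux q is common to all zones; the equivalent conductivity is the harmonic (thickness-weighted) mean, K_eq = L_total / Σ(L_j/K_j).
Σ(L/K) = 611/3.33 + 466/3.32 + 243/0.134 = 183.5 + 140.4 + 1813 = 2137 d
K_eq = L_total / Σ(L/K) = 1320 / 2137 = 0.6176 m/d
q = K_eq · i = 0.6176 × 0.0036 = 0.002223 m/d (same in every zone)
Zone A: v = q/n = 0.002223/0.09 = 0.02470 m/d → t_A = 611/0.02470 = 24730 d
Zone B: v = q/n = 0.002223/0.16 = 0.01390 m/d → t_B = 466/0.01390 = 33530 d
Zone C: v = q/n = 0.002223/0.11 = 0.02021 m/d → t_C = 243/0.02021 = 12020 d
Total t = 24730 + 33530 + 12020 = 70290 d
   = 70290 / 365 = 193 yr

193 years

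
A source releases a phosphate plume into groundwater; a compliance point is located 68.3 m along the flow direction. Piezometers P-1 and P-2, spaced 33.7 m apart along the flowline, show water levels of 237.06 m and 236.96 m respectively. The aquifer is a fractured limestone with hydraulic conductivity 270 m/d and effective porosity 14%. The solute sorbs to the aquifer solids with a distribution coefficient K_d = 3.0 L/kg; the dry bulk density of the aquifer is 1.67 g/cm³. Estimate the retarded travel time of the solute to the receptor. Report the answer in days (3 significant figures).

Hydraulic gradient i = (237.06 − 236.96) / 33.7 = 0.10 / 33.7 = 0.002967
q = Ki = 270 × 0.002967 = 0.8012 m/d
v = Ki/n = 270·0.002967/0.14 = 5.723 m/d
Retardation R = 1 + ρ_b·K_d/n = 1 + 1.67×3.0/0.14 = 36.79
Contaminant velocity v_c = v/R = 5.723/36.79 = 0.1556 m/d
t = L/v_c = 68.3/0.1556 = 439.0 d

439 days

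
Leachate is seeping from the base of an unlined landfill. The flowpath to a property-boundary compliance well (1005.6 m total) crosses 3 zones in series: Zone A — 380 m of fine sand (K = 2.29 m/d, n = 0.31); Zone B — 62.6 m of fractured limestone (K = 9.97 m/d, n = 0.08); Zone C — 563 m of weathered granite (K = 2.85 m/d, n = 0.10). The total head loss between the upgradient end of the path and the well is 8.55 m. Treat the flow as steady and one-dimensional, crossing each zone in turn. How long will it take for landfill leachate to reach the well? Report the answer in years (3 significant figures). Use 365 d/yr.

Continuity: the same q passes through each zone, so ΔH = q·Σ(L_j/K_j) — the zones act as resistances in series.
Σ(L/K) = 380/2.29 + 62.6/9.97 + 563/2.85 = 165.9 + 6.279 + 197.5 = 369.8 d
q = ΔH / Σ(L/K) = 8.55 / 369.8 = 0.02312 m/d (same in every zone)
Zone A: v = q/n = 0.02312/0.31 = 0.07459 m/d → t_A = 380/0.07459 = 5094 d
Zone B: v = q/n = 0.02312/0.08 = 0.2890 m/d → t_B = 62.6/0.2890 = 216.6 d
Zone C: v = q/n = 0.02312/0.10 = 0.2312 m/d → t_C = 563/0.2312 = 2435 d
Total t = 5094 + 216.6 + 2435 = 7746 d
   = 7746 / 365 = 21.2 yr

21.2 years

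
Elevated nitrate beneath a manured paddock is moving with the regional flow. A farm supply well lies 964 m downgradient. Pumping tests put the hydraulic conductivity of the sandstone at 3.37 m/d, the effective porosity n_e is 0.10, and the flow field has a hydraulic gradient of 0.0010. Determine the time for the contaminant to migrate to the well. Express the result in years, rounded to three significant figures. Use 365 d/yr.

Specific discharge q = 3.37 × 0.0010 = 0.003370 m/d
Average linear velocity = 0.003370 / 0.10 = 0.03370 m/d
t = L / v = 964 / 0.03370 = 28610 d
   = 28610 / 365 = 78.4 yr

78.4 years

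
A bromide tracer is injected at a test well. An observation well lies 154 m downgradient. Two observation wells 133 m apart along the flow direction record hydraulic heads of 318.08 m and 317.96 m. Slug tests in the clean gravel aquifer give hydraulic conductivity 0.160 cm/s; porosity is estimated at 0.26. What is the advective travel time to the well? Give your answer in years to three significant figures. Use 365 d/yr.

Hydraulic gradient i = (318.08 − 317.96) / 133 = 0.12 / 133 = 9.023e-4
K = 0.160 cm/s × 864 = 138.2 m/d
Specific discharge q = 138.2 × 9.023e-4 = 0.1247 m/d
v_s = q/n_e = 0.1247/0.26 = 0.4797 m/d
t = L / v = 154 / 0.4797 = 321.0 d
   = 321.0 / 365 = 0.880 yr

0.880 years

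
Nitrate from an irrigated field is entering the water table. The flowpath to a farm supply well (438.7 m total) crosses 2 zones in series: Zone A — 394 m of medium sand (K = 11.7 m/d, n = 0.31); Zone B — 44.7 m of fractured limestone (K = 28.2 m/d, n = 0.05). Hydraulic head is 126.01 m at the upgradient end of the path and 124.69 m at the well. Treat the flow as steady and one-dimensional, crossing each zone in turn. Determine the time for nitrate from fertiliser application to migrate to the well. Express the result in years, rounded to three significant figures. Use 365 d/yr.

9.10 years

Total head drop ΔH = 126.01 − 124.69 = 1.32 m
Continuity: the same q passes through each zone, so ΔH = q·Σ(L_j/K_j) — the zones act as resistances in series.
Σ(L/K) = 394/11.7 + 44.7/28.2 = 33.68 + 1.585 = 35.26 d
q = ΔH / Σ(L/K) = 1.32 / 35.26 = 0.03744 m/d (same in every zone)
Zone A: v = q/n = 0.03744/0.31 = 0.1208 m/d → t_A = 394/0.1208 = 3263 d
Zone B: v = q/n = 0.03744/0.05 = 0.7487 m/d → t_B = 44.7/0.7487 = 59.70 d
Total t = 3263 + 59.70 = 3322 d
   = 3322 / 365 = 9.10 yr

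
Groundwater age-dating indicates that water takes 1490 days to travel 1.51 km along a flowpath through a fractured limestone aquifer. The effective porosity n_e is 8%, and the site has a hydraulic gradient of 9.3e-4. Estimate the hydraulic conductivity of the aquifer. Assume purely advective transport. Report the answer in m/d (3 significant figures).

L = 1.51 km = 1510 m
v = L / t = 1510 / 1490 = 1.013 m/d
K = v · n / i = 1.013 × 0.08 / 9.3e-4 = 87.2 m/d

87.2 m/d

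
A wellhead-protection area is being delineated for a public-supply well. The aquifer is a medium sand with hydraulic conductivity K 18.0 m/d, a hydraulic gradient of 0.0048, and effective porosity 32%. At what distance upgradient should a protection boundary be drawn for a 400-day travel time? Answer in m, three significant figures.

Specific discharge q = 18.0 × 0.0048 = 0.08640 m/d
Average linear velocity = 0.08640 / 0.32 = 0.2700 m/d
L = v × T = 0.2700 × 400 = 108.0 m

108 m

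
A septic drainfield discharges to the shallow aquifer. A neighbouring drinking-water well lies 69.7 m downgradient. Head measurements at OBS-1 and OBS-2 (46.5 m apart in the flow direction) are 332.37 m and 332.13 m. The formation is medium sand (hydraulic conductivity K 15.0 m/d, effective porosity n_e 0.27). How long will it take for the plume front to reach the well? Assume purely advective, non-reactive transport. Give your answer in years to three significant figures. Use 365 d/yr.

0.666 years

Hydraulic gradient i = (332.37 − 332.13) / 46.5 = 0.24 / 46.5 = 0.005161
Darcy flux q = K·i = 15.0 × 0.005161 = 0.07742 m/d
v = Ki/n = 15.0·0.005161/0.27 = 0.2867 m/d
t = L / v = 69.7 / 0.2867 = 243.1 d
   = 243.1 / 365 = 0.666 yr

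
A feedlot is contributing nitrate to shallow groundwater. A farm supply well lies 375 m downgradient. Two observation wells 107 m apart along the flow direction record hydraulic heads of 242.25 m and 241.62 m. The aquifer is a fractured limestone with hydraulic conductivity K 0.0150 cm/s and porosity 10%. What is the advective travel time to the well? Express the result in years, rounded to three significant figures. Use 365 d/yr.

1.35 years

Hydraulic gradient i = (242.25 − 241.62) / 107 = 0.63 / 107 = 0.005888
K = 0.0150 cm/s × 864 = 12.96 m/d
Specific discharge q = 12.96 × 0.005888 = 0.07631 m/d
v_s = q/n_e = 0.07631/0.10 = 0.7631 m/d
t = L / v = 375 / 0.7631 = 491.4 d
   = 491.4 / 365 = 1.35 yr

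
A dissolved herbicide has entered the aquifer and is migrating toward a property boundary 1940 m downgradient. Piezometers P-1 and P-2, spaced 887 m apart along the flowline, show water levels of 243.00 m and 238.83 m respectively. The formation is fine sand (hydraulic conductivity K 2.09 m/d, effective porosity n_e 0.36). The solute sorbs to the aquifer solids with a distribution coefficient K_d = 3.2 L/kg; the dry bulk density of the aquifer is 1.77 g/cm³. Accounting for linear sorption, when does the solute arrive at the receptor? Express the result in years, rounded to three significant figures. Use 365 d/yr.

3260 years

Hydraulic gradient i = (243.00 − 238.83) / 887 = 4.17 / 887 = 0.004701
Specific discharge q = 2.09 × 0.004701 = 0.009826 m/d
Seepage velocity v = q / n = 0.009826 / 0.36 = 0.02729 m/d
Retardation R = 1 + ρ_b·K_d/n = 1 + 1.77×3.2/0.36 = 16.73
Contaminant velocity v_c = v/R = 0.02729/16.73 = 0.001631 m/d
t = L/v_c = 1940/0.001631 = 1.189e6 d
   = 1.189e6/365 = 3260 yr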